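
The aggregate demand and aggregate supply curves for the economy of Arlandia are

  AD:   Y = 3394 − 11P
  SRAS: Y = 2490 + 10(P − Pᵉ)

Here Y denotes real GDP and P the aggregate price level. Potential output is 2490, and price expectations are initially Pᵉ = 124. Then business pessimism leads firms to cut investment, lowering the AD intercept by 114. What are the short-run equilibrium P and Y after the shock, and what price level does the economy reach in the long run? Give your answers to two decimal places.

AD shifts left: new AD is Y = 3280 − 11P. With Pᵉ = 124, SRAS is Y = 1250 + 10P.
Short run: 3280 − 11P = 1250 + 10P gives 2030 = 21P, so P = 96.67 and Y = 3280 − 11P = 2216.67.
Y = 2216.67 is below potential 2490; expectations adjust and SRAS shifts right until Y = 2490.
Long run: on the new AD curve, 2490 = 3280 − 11P gives P = 71.82.

Short run: P = 96.67, Y = 2216.67. Long run: P = 71.82.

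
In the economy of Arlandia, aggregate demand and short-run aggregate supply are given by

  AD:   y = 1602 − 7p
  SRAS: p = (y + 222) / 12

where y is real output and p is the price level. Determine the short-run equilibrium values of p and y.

Rearrange SRAS to y = 12p − 222.
Set AD = SRAS: 1602 − 7p = 12p − 222, so 1824 = 19p and p = 96.
Then y = 1602 − 7·96 = 930.

p = 96, y = 930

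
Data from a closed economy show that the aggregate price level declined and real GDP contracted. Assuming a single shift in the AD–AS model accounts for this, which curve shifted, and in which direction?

AD shifted left

P fell and Y fell. An AD shift moves P and Y in the same direction; an SRAS shift moves them in opposite directions.
Here P and Y moved in the same direction, so the AD curve shifted.
Since Y fell, AD shifted left.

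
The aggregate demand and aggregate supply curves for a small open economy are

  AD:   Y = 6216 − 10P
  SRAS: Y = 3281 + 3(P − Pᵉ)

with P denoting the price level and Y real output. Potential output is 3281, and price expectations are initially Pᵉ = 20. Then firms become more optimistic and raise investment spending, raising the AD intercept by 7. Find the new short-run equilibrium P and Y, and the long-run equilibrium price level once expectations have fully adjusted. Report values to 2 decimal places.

AD shifts right: new AD is Y = 6223 − 10P. With Pᵉ = 20, SRAS is Y = 3221 + 3P.
Short run: 6223 − 10P = 3221 + 3P gives 3002 = 13P, so P = 230.92 and Y = 6223 − 10P = 3913.77.
Y = 3913.77 is above potential 3281; expectations adjust and SRAS shifts left until Y = 3281.
Long run: on the new AD curve, 3281 = 6223 − 10P gives P = 294.20.

Short run: P = 230.92, Y = 3913.77. Long run: P = 294.20.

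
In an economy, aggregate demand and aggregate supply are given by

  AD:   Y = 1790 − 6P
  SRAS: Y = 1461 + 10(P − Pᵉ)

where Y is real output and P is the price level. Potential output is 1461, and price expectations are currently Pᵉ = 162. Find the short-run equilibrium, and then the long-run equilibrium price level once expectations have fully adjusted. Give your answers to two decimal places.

Short run: P = 121.81, Y = 1059.13. Long run: P = 54.83.

Short run: with Pᵉ = 162, SRAS is Y = 10P − 159. Setting AD = SRAS gives 1949 = 16P, so P = 121.81 and Y = 1790 − 6P = 1059.13.
Output 1059.13 is below potential 1461, so over time expected prices fall and SRAS shifts right until Y returns to 1461.
Long run: Y = 1461 on the AD curve gives 1461 = 1790 − 6P, so P = 54.83.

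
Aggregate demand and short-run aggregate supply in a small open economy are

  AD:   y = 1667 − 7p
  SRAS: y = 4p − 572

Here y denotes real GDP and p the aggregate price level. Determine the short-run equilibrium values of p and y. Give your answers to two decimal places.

Set AD = SRAS: 1667 − 7p = 4p − 572, so 2239 = 11p and p = 203.55.
Substituting into AD, y = 1667 − 7p = 242.18.

p = 203.55, y = 242.18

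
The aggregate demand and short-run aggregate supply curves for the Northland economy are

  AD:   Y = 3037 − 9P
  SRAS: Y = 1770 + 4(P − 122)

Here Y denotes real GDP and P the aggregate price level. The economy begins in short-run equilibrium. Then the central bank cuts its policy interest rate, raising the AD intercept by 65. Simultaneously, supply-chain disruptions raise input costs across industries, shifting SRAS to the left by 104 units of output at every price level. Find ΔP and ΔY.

After both shocks: AD is Y = 3102 − 9P and SRAS is Y = 1178 + 4P.
Setting them equal: 1924 = 13P, so P = 148.
Y = 3102 − 9·148 = 1770.
Initially P = 135, Y = 1822, so ΔP = +13 and ΔY = -52.

ΔP = +13, ΔY = -52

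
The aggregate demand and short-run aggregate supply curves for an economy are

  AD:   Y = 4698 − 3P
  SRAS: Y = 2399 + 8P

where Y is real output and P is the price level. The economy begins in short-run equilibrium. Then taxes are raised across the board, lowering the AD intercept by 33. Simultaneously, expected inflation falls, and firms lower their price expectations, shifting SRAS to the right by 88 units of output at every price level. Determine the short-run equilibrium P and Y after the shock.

P = 198, Y = 4071

After both shocks: AD is Y = 4665 − 3P and SRAS is Y = 2487 + 8P.
Setting them equal: 2178 = 11P, so P = 198.
Y = 4665 − 3·198 = 4071.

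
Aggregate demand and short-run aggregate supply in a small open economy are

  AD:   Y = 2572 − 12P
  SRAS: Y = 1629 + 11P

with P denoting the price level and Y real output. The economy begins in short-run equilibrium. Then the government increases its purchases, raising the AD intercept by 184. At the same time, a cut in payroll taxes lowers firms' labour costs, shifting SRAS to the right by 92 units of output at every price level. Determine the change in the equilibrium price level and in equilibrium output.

ΔP = +4, ΔY = +136

After both shocks: AD is Y = 2756 − 12P and SRAS is Y = 1721 + 11P.
Setting them equal: 1035 = 23P, so P = 45.
Y = 2756 − 12·45 = 2216.
Initially P = 41, Y = 2080, so ΔP = +4 and ΔY = +136.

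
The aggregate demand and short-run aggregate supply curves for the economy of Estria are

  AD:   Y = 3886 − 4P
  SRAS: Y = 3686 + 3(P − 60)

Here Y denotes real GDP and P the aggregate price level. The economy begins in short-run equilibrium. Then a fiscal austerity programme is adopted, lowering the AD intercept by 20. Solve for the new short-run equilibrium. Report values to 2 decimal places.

This is a negative demand shock: AD shifts left.
New AD: Y = 3866 − 4P.
SRAS can be written Y = 3506 + 3P.
Set AD = SRAS: 3866 − 4P = 3506 + 3P, so 360 = 7P and P = 51.43.
Substituting into AD, Y = 3660.29.

P = 51.43, Y = 3660.29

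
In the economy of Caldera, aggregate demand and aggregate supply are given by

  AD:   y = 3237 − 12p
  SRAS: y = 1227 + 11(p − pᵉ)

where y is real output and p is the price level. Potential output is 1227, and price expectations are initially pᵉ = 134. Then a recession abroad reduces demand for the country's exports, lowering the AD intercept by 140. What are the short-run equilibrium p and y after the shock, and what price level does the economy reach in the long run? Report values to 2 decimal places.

AD shifts left: new AD is y = 3097 − 12p. With pᵉ = 134, SRAS is y = 11p − 247.
Short run: 3097 − 12p = 11p − 247 gives 3344 = 23p, so p = 145.39 and y = 3097 − 12p = 1352.30.
y = 1352.30 is above potential 1227; expectations adjust and SRAS shifts left until y = 1227.
Long run: on the new AD curve, 1227 = 3097 − 12p gives p = 155.83.

Short run: p = 145.39, y = 1352.30. Long run: p = 155.83.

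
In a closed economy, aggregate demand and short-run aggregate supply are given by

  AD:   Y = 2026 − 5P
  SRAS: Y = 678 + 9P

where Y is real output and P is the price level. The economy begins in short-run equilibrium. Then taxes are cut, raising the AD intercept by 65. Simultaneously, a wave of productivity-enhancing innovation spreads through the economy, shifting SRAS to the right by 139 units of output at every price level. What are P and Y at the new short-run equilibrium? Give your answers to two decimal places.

After both shocks: AD is Y = 2091 − 5P and SRAS is Y = 817 + 9P.
Setting them equal: 1274 = 14P, so P = 91.00.
Substituting into AD, Y = 1636.00.

P = 91.00, Y = 1636.00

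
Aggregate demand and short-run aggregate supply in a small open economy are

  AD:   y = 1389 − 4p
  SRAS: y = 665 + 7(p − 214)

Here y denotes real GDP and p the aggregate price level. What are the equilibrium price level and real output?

Write SRAS as y = 665 + 7p − 1498 = 7p − 833.
Set AD = SRAS: 1389 − 4p = 7p − 833, so 2222 = 11p and p = 202.
Then y = 1389 − 4·202 = 581.

p = 202, y = 581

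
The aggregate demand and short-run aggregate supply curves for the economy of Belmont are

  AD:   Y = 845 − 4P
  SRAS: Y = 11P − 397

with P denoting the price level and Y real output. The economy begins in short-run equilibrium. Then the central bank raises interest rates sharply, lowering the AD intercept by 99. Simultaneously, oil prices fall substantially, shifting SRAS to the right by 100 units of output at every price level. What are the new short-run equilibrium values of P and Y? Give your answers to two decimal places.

P = 69.53, Y = 467.87

After both shocks: AD is Y = 746 − 4P and SRAS is Y = 11P − 297.
Setting them equal: 1043 = 15P, so P = 69.53.
Substituting into AD, Y = 467.87.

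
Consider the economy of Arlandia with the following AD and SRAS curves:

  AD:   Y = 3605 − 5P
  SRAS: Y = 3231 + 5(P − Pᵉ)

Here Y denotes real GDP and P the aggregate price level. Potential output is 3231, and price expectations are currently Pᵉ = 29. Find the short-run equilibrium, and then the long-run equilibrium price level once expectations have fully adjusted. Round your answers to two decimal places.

Short run: P = 51.90, Y = 3345.50. Long run: P = 74.80.

Short run: with Pᵉ = 29, SRAS is Y = 3086 + 5P. Setting AD = SRAS gives 519 = 10P, so P = 51.90 and Y = 3605 − 5P = 3345.50.
Output 3345.50 is above potential 3231, so over time expected prices rise and SRAS shifts left until Y returns to 3231.
Long run: Y = 3231 on the AD curve gives 3231 = 3605 − 5P, so P = 74.80.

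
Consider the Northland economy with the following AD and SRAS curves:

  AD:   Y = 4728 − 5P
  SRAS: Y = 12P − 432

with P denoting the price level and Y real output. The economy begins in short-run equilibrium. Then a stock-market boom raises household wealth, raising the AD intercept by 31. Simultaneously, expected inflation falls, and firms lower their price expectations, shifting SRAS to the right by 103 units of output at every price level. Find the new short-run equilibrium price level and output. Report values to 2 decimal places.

P = 299.29, Y = 3262.53

After both shocks: AD is Y = 4759 − 5P and SRAS is Y = 12P − 329.
Setting them equal: 5088 = 17P, so P = 299.29.
Substituting into AD, Y = 3262.53.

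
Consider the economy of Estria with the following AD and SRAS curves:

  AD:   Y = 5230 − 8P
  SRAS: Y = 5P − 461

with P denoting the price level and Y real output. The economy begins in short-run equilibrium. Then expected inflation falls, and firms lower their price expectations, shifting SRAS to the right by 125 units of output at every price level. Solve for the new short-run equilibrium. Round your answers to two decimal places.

This is a positive supply shock: SRAS shifts right.
New SRAS: Y = 5P − 336.
Set AD = SRAS: 5230 − 8P = 5P − 336, so 5566 = 13P and P = 428.15.
Substituting into AD, Y = 1804.77.

P = 428.15, Y = 1804.77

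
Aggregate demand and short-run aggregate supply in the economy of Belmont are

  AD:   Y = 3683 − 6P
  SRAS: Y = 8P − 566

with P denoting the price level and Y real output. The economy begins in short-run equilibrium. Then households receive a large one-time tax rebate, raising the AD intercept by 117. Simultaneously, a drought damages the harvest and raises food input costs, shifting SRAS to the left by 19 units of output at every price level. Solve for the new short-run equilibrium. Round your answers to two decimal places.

After both shocks: AD is Y = 3800 − 6P and SRAS is Y = 8P − 585.
Setting them equal: 4385 = 14P, so P = 313.21.
Substituting into AD, Y = 1920.71.

P = 313.21, Y = 1920.71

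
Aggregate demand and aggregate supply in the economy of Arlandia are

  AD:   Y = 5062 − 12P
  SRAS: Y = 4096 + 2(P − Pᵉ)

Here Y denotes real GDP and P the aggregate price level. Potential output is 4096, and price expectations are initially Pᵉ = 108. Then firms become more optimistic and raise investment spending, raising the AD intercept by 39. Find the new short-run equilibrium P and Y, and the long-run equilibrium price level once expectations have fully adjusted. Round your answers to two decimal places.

Short run: P = 87.21, Y = 4054.43. Long run: P = 83.75.

AD shifts right: new AD is Y = 5101 − 12P. With Pᵉ = 108, SRAS is Y = 3880 + 2P.
Short run: 5101 − 12P = 3880 + 2P gives 1221 = 14P, so P = 87.21 and Y = 5101 − 12P = 4054.43.
Y = 4054.43 is below potential 4096; expectations adjust and SRAS shifts right until Y = 4096.
Long run: on the new AD curve, 4096 = 5101 − 12P gives P = 83.75.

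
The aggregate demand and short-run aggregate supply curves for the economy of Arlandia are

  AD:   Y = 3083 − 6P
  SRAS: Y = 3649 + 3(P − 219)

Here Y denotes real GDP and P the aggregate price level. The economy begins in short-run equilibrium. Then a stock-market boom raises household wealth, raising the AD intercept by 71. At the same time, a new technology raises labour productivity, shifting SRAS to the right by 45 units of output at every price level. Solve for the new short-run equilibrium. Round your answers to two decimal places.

After both shocks: AD is Y = 3154 − 6P and SRAS is Y = 3037 + 3P.
Setting them equal: 117 = 9P, so P = 13.00.
Substituting into AD, Y = 3076.00.

P = 13.00, Y = 3076.00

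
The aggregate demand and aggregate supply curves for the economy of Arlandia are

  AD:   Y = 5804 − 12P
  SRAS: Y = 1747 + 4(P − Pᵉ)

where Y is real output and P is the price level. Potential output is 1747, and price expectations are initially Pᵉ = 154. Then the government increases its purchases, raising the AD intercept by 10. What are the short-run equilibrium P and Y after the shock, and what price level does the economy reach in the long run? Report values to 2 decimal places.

AD shifts right: new AD is Y = 5814 − 12P. With Pᵉ = 154, SRAS is Y = 1131 + 4P.
Short run: 5814 − 12P = 1131 + 4P gives 4683 = 16P, so P = 292.69 and Y = 5814 − 12P = 2301.75.
Y = 2301.75 is above potential 1747; expectations adjust and SRAS shifts left until Y = 1747.
Long run: on the new AD curve, 1747 = 5814 − 12P gives P = 338.92.

Short run: P = 292.69, Y = 2301.75. Long run: P = 338.92.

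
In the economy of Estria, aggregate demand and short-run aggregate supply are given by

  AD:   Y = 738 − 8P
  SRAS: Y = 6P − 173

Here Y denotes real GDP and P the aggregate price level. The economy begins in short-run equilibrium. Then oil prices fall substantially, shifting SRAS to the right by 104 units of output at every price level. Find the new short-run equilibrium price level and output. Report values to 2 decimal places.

P = 57.64, Y = 276.86

This is a positive supply shock: SRAS shifts right.
New SRAS: Y = 6P − 69.
Set AD = SRAS: 738 − 8P = 6P − 69, so 807 = 14P and P = 57.64.
Substituting into AD, Y = 276.86.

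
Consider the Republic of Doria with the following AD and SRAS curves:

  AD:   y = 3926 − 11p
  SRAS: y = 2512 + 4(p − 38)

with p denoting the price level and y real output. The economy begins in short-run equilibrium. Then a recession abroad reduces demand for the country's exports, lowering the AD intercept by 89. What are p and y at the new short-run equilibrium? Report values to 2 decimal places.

p = 98.47, y = 2753.87

This is a negative demand shock: AD shifts left.
New AD: y = 3837 − 11p.
SRAS can be written y = 2360 + 4p.
Set AD = SRAS: 3837 − 11p = 2360 + 4p, so 1477 = 15p and p = 98.47.
Substituting into AD, y = 2753.87.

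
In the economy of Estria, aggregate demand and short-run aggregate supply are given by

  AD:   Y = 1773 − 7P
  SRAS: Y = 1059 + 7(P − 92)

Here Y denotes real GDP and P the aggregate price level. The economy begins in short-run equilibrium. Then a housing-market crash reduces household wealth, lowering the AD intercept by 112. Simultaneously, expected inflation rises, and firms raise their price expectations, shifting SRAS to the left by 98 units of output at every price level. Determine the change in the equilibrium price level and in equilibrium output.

ΔP = -1, ΔY = -105

After both shocks: AD is Y = 1661 − 7P and SRAS is Y = 317 + 7P.
Setting them equal: 1344 = 14P, so P = 96.
Y = 1661 − 7·96 = 989.
Initially P = 97, Y = 1094, so ΔP = -1 and ΔY = -105.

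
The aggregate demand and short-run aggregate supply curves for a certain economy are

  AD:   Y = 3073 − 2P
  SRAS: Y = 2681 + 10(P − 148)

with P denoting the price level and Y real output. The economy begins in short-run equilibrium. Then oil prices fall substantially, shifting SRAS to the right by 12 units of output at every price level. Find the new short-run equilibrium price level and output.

P = 155, Y = 2763

This is a positive supply shock: SRAS shifts right.
New SRAS: Y = 1213 + 10P.
Set AD = SRAS: 3073 − 2P = 1213 + 10P, so 1860 = 12P and P = 155.
Y = 3073 − 2·155 = 2763.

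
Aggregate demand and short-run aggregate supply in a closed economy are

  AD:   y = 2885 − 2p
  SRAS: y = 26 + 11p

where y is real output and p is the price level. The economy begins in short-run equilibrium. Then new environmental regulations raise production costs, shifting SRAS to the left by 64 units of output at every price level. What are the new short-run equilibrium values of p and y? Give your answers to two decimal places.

This is a negative supply shock: SRAS shifts left.
New SRAS: y = 11p − 38.
Set AD = SRAS: 2885 − 2p = 11p − 38, so 2923 = 13p and p = 224.85.
Substituting into AD, y = 2435.31.

p = 224.85, y = 2435.31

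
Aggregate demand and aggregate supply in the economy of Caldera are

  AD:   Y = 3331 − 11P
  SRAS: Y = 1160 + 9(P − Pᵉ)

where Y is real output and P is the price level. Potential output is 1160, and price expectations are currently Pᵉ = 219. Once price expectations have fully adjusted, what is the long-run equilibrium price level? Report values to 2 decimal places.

Short run: with Pᵉ = 219, SRAS is Y = 9P − 811. Setting AD = SRAS gives 4142 = 20P, so P = 207.10 and Y = 3331 − 11P = 1052.90.
Output 1052.90 is below potential 1160, so over time expected prices fall and SRAS shifts right until Y returns to 1160.
Long run: Y = 1160 on the AD curve gives 1160 = 3331 − 11P, so P = 197.36.

Long-run P = 197.36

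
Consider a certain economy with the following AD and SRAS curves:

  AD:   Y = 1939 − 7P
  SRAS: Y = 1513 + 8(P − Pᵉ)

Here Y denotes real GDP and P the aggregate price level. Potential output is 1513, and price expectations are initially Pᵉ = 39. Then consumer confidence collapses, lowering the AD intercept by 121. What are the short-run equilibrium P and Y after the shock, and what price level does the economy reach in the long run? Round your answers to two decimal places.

Short run: P = 41.13, Y = 1530.07. Long run: P = 43.57.

AD shifts left: new AD is Y = 1818 − 7P. With Pᵉ = 39, SRAS is Y = 1201 + 8P.
Short run: 1818 − 7P = 1201 + 8P gives 617 = 15P, so P = 41.13 and Y = 1818 − 7P = 1530.07.
Y = 1530.07 is above potential 1513; expectations adjust and SRAS shifts left until Y = 1513.
Long run: on the new AD curve, 1513 = 1818 − 7P gives P = 43.57.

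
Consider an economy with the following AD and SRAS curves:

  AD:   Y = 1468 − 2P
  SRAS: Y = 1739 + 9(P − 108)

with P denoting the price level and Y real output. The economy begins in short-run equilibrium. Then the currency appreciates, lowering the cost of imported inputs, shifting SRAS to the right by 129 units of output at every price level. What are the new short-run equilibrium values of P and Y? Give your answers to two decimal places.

This is a positive supply shock: SRAS shifts right.
New SRAS: Y = 896 + 9P.
Set AD = SRAS: 1468 − 2P = 896 + 9P, so 572 = 11P and P = 52.00.
Substituting into AD, Y = 1364.00.

P = 52.00, Y = 1364.00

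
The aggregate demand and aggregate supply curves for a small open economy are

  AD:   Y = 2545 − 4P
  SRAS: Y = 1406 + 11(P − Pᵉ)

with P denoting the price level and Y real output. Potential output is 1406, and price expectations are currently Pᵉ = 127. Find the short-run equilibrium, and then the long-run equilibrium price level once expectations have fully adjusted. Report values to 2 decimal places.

Short run: P = 169.07, Y = 1868.73. Long run: P = 284.75.

Short run: with Pᵉ = 127, SRAS is Y = 9 + 11P. Setting AD = SRAS gives 2536 = 15P, so P = 169.07 and Y = 2545 − 4P = 1868.73.
Output 1868.73 is above potential 1406, so over time expected prices rise and SRAS shifts left until Y returns to 1406.
Long run: Y = 1406 on the AD curve gives 1406 = 2545 − 4P, so P = 284.75.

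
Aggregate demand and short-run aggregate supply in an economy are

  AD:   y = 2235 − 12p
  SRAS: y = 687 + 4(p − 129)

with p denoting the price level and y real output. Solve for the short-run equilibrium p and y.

Write SRAS as y = 687 + 4p − 516 = 171 + 4p.
Set AD = SRAS: 2235 − 12p = 171 + 4p, so 2064 = 16p and p = 129.
Then y = 2235 − 12·129 = 687.

p = 129, y = 687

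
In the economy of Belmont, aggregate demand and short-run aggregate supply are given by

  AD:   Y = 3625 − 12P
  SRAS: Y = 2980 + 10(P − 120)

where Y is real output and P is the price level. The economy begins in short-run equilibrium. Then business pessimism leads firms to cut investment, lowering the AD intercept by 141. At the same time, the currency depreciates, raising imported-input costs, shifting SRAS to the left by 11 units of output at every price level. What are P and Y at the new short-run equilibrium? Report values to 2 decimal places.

P = 77.95, Y = 2548.55

After both shocks: AD is Y = 3484 − 12P and SRAS is Y = 1769 + 10P.
Setting them equal: 1715 = 22P, so P = 77.95.
Substituting into AD, Y = 2548.55.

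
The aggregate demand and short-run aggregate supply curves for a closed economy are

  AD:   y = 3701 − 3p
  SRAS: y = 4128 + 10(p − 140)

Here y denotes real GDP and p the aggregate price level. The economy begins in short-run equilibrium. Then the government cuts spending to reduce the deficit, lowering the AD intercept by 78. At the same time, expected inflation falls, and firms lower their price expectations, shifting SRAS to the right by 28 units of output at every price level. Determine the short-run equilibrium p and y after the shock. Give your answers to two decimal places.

p = 66.69, y = 3422.92

After both shocks: AD is y = 3623 − 3p and SRAS is y = 2756 + 10p.
Setting them equal: 867 = 13p, so p = 66.69.
Substituting into AD, y = 3422.92.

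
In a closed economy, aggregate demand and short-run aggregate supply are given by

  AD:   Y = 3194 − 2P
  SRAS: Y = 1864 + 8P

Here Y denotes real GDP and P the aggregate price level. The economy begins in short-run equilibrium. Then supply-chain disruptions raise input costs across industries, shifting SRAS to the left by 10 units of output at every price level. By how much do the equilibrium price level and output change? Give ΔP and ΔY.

This is a negative supply shock: SRAS shifts left.
New SRAS: Y = 1854 + 8P.
Set AD = SRAS: 3194 − 2P = 1854 + 8P, so 1340 = 10P and P = 134.
Y = 3194 − 2·134 = 2926.
Initially P = 133, Y = 2928, so ΔP = +1 and ΔY = -2.

ΔP = +1, ΔY = -2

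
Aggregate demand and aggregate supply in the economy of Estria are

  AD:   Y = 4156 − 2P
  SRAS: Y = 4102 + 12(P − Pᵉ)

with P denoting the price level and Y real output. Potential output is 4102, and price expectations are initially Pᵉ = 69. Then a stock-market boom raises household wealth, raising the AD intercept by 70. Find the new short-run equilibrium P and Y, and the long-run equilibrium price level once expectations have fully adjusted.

AD shifts right: new AD is Y = 4226 − 2P. With Pᵉ = 69, SRAS is Y = 3274 + 12P.
Short run: 4226 − 2P = 3274 + 12P gives 952 = 14P, so P = 68 and Y = 4226 − 2·68 = 4090.
Y = 4090 is below potential 4102; expectations adjust and SRAS shifts right until Y = 4102.
Long run: on the new AD curve, 4102 = 4226 − 2P gives P = 62.

Short run: P = 68, Y = 4090. Long run: P = 62.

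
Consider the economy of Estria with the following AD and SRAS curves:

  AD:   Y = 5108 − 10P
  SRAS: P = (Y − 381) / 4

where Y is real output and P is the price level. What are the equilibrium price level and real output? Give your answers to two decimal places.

P = 337.64, Y = 1731.57

Rearrange SRAS to Y = 381 + 4P.
Set AD = SRAS: 5108 − 10P = 381 + 4P, so 4727 = 14P and P = 337.64.
Substituting into AD, Y = 5108 − 10P = 1731.57.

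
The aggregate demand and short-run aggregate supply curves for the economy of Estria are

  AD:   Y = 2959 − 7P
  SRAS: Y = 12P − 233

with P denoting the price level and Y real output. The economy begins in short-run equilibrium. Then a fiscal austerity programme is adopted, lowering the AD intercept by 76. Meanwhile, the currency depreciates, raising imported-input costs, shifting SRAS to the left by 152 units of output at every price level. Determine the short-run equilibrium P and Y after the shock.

After both shocks: AD is Y = 2883 − 7P and SRAS is Y = 12P − 385.
Setting them equal: 3268 = 19P, so P = 172.
Y = 2883 − 7·172 = 1679.

P = 172, Y = 1679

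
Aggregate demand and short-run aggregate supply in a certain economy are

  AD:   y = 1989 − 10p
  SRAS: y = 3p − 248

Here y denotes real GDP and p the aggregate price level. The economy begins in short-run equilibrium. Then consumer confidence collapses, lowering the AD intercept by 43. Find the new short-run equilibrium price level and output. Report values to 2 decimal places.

This is a negative demand shock: AD shifts left.
New AD: y = 1946 − 10p.
Set AD = SRAS: 1946 − 10p = 3p − 248, so 2194 = 13p and p = 168.77.
Substituting into AD, y = 258.31.

p = 168.77, y = 258.31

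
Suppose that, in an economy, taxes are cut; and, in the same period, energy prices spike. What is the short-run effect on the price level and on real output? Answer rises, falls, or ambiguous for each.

Price level: rises; output: ambiguous

The first event is a positive demand shock: AD shifts right, which by itself pushes P up and Y up.
The second is an adverse supply shock: SRAS shifts left, which by itself pushes P up and Y down.
Both shocks push P up, so P rises. The two shocks push Y in opposite directions, so the effect on Y is ambiguous.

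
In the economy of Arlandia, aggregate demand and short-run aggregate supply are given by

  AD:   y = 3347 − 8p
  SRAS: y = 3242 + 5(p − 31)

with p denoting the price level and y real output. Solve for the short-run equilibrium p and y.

p = 20, y = 3187

Write SRAS as y = 3242 + 5p − 155 = 3087 + 5p.
Set AD = SRAS: 3347 − 8p = 3087 + 5p, so 260 = 13p and p = 20.
Then y = 3347 − 8·20 = 3187.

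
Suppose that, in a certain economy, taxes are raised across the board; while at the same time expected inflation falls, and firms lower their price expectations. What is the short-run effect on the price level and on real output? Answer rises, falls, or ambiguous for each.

Price level: falls; output: ambiguous

The first event is a negative demand shock: AD shifts left, which by itself pushes P down and Y down.
The second is a favourable supply shock: SRAS shifts right, which by itself pushes P down and Y up.
Both shocks push P down, so P falls. The two shocks push Y in opposite directions, so the effect on Y is ambiguous.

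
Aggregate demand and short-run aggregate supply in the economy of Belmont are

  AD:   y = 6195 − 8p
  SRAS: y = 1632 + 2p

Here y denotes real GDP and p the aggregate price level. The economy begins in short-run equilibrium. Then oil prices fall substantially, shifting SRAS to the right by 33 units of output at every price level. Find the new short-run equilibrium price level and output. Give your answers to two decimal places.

p = 453.00, y = 2571.00

This is a positive supply shock: SRAS shifts right.
New SRAS: y = 1665 + 2p.
Set AD = SRAS: 6195 − 8p = 1665 + 2p, so 4530 = 10p and p = 453.00.
Substituting into AD, y = 2571.00.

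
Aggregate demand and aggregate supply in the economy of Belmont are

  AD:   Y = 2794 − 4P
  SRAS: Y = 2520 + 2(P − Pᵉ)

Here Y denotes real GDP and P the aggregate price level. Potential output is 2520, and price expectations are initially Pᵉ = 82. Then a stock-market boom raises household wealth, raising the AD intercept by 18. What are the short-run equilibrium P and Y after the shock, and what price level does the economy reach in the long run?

AD shifts right: new AD is Y = 2812 − 4P. With Pᵉ = 82, SRAS is Y = 2356 + 2P.
Short run: 2812 − 4P = 2356 + 2P gives 456 = 6P, so P = 76 and Y = 2812 − 4·76 = 2508.
Y = 2508 is below potential 2520; expectations adjust and SRAS shifts right until Y = 2520.
Long run: on the new AD curve, 2520 = 2812 − 4P gives P = 73.

Short run: P = 76, Y = 2508. Long run: P = 73.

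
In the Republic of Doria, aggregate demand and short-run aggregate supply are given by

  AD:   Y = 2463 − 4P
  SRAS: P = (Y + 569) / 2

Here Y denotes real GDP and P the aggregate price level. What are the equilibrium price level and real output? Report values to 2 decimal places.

P = 505.33, Y = 441.67

Rearrange SRAS to Y = 2P − 569.
Set AD = SRAS: 2463 − 4P = 2P − 569, so 3032 = 6P and P = 505.33.
Substituting into AD, Y = 2463 − 4P = 441.67.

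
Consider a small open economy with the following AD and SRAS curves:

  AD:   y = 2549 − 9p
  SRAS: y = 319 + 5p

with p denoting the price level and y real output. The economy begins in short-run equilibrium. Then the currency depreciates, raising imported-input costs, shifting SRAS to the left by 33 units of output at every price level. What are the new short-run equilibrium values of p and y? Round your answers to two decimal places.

p = 161.64, y = 1094.21

This is a negative supply shock: SRAS shifts left.
New SRAS: y = 286 + 5p.
Set AD = SRAS: 2549 − 9p = 286 + 5p, so 2263 = 14p and p = 161.64.
Substituting into AD, y = 1094.21.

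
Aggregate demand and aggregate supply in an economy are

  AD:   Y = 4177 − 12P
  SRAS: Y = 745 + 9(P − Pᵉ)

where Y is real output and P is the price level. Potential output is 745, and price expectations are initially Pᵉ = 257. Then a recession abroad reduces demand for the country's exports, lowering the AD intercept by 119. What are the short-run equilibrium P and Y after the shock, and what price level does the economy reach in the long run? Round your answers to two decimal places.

AD shifts left: new AD is Y = 4058 − 12P. With Pᵉ = 257, SRAS is Y = 9P − 1568.
Short run: 4058 − 12P = 9P − 1568 gives 5626 = 21P, so P = 267.90 and Y = 4058 − 12P = 843.14.
Y = 843.14 is above potential 745; expectations adjust and SRAS shifts left until Y = 745.
Long run: on the new AD curve, 745 = 4058 − 12P gives P = 276.08.

Short run: P = 267.90, Y = 843.14. Long run: P = 276.08.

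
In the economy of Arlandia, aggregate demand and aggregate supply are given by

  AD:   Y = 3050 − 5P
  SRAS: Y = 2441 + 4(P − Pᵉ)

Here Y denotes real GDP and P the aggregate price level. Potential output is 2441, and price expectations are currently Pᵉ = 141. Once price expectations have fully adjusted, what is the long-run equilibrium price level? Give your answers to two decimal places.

Long-run P = 121.80

Short run: with Pᵉ = 141, SRAS is Y = 1877 + 4P. Setting AD = SRAS gives 1173 = 9P, so P = 130.33 and Y = 3050 − 5P = 2398.33.
Output 2398.33 is below potential 2441, so over time expected prices fall and SRAS shifts right until Y returns to 2441.
Long run: Y = 2441 on the AD curve gives 2441 = 3050 − 5P, so P = 121.80.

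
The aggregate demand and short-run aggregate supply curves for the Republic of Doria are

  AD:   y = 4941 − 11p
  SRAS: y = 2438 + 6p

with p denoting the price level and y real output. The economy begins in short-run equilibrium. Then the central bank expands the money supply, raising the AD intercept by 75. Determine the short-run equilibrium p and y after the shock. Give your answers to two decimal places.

p = 151.65, y = 3347.88

This is a positive demand shock: AD shifts right.
New AD: y = 5016 − 11p.
Set AD = SRAS: 5016 − 11p = 2438 + 6p, so 2578 = 17p and p = 151.65.
Substituting into AD, y = 3347.88.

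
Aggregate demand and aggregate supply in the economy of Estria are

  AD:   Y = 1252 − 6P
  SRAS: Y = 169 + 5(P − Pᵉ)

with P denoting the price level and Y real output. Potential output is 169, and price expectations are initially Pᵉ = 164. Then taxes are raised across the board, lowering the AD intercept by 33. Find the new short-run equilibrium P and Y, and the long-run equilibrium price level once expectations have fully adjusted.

AD shifts left: new AD is Y = 1219 − 6P. With Pᵉ = 164, SRAS is Y = 5P − 651.
Short run: 1219 − 6P = 5P − 651 gives 1870 = 11P, so P = 170 and Y = 1219 − 6·170 = 199.
Y = 199 is above potential 169; expectations adjust and SRAS shifts left until Y = 169.
Long run: on the new AD curve, 169 = 1219 − 6P gives P = 175.

Short run: P = 170, Y = 199. Long run: P = 175.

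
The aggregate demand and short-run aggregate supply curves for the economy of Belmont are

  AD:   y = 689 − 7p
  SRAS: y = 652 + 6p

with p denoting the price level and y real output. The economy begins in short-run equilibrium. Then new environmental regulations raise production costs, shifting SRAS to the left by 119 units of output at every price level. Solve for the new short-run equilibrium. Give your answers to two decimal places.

This is a negative supply shock: SRAS shifts left.
New SRAS: y = 533 + 6p.
Set AD = SRAS: 689 − 7p = 533 + 6p, so 156 = 13p and p = 12.00.
Substituting into AD, y = 605.00.

p = 12.00, y = 605.00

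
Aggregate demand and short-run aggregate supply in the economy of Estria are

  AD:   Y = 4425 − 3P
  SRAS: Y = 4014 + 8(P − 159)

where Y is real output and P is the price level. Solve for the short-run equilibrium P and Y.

Write SRAS as Y = 4014 + 8P − 1272 = 2742 + 8P.
Set AD = SRAS: 4425 − 3P = 2742 + 8P, so 1683 = 11P and P = 153.
Then Y = 4425 − 3·153 = 3966.

P = 153, Y = 3966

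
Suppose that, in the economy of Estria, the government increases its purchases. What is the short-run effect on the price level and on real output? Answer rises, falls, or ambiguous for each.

This is a positive demand shock: AD shifts right.
Moving along the upward-sloping SRAS curve, P rises and Y rises.

Price level: rises; output: rises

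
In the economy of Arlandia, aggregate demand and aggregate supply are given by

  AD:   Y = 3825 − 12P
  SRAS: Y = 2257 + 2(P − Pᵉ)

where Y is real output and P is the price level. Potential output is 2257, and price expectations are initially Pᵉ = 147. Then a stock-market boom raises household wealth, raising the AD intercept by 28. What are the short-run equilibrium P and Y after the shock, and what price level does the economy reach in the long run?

AD shifts right: new AD is Y = 3853 − 12P. With Pᵉ = 147, SRAS is Y = 1963 + 2P.
Short run: 3853 − 12P = 1963 + 2P gives 1890 = 14P, so P = 135 and Y = 3853 − 12·135 = 2233.
Y = 2233 is below potential 2257; expectations adjust and SRAS shifts right until Y = 2257.
Long run: on the new AD curve, 2257 = 3853 − 12P gives P = 133.

Short run: P = 135, Y = 2233. Long run: P = 133.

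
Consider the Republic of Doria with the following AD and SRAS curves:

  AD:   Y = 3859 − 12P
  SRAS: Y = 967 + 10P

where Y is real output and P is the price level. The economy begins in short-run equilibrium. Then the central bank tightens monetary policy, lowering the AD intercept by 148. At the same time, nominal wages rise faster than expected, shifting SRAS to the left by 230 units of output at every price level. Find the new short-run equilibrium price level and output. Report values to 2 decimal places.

P = 135.18, Y = 2088.82

After both shocks: AD is Y = 3711 − 12P and SRAS is Y = 737 + 10P.
Setting them equal: 2974 = 22P, so P = 135.18.
Substituting into AD, Y = 2088.82.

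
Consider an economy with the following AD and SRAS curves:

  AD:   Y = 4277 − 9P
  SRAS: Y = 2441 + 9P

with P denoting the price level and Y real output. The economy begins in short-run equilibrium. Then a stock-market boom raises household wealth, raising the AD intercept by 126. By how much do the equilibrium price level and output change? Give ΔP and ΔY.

ΔP = +7, ΔY = +63

This is a positive demand shock: AD shifts right.
New AD: Y = 4403 − 9P.
Set AD = SRAS: 4403 − 9P = 2441 + 9P, so 1962 = 18P and P = 109.
Y = 4403 − 9·109 = 3422.
Initially P = 102, Y = 3359, so ΔP = +7 and ΔY = +63.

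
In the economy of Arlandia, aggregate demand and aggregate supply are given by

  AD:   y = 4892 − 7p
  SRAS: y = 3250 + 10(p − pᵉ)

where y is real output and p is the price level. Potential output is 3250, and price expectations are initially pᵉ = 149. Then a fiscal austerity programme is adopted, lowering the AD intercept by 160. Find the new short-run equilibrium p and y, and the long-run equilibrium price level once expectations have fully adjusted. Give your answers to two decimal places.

Short run: p = 174.82, y = 3508.24. Long run: p = 211.71.

AD shifts left: new AD is y = 4732 − 7p. With pᵉ = 149, SRAS is y = 1760 + 10p.
Short run: 4732 − 7p = 1760 + 10p gives 2972 = 17p, so p = 174.82 and y = 4732 − 7p = 3508.24.
y = 3508.24 is above potential 3250; expectations adjust and SRAS shifts left until y = 3250.
Long run: on the new AD curve, 3250 = 4732 − 7p gives p = 211.71.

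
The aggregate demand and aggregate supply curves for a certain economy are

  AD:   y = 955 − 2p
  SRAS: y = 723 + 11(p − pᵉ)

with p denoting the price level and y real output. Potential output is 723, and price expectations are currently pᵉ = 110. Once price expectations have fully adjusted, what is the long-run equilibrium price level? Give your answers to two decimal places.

Long-run p = 116.00

Short run: with pᵉ = 110, SRAS is y = 11p − 487. Setting AD = SRAS gives 1442 = 13p, so p = 110.92 and y = 955 − 2p = 733.15.
Output 733.15 is above potential 723, so over time expected prices rise and SRAS shifts left until y returns to 723.
Long run: y = 723 on the AD curve gives 723 = 955 − 2p, so p = 116.00.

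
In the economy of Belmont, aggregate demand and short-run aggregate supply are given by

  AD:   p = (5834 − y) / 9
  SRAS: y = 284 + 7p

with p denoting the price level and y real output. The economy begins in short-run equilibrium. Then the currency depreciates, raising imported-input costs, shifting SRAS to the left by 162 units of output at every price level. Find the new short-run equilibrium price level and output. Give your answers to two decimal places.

p = 357.00, y = 2621.00

This is a negative supply shock: SRAS shifts left.
New SRAS: y = 122 + 7p.
Set AD = SRAS: 5834 − 9p = 122 + 7p, so 5712 = 16p and p = 357.00.
Substituting into AD, y = 2621.00.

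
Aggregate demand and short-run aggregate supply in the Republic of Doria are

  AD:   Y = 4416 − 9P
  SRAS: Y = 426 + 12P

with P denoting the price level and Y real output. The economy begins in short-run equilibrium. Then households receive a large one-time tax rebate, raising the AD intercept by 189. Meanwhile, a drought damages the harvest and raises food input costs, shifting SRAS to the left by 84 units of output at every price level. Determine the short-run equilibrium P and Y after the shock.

After both shocks: AD is Y = 4605 − 9P and SRAS is Y = 342 + 12P.
Setting them equal: 4263 = 21P, so P = 203.
Y = 4605 − 9·203 = 2778.

P = 203, Y = 2778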